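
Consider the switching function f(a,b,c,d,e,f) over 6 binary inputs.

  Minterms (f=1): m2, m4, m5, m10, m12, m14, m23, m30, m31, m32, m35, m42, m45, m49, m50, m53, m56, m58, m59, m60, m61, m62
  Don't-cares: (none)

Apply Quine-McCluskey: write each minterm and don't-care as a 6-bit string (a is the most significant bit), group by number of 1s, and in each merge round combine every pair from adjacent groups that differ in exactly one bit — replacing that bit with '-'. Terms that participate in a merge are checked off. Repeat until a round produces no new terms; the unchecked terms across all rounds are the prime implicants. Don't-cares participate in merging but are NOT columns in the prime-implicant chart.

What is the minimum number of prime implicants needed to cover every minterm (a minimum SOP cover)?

13

Round 0: 000010✓ 000100✓ 000101✓ 001010✓ 001100✓ 001110✓ 010111✓ 011110✓ 011111✓ 100000 100011 101010✓ 101101✓ 110001✓ 110010✓ 110101✓ 111000✓ 111010✓ 111011✓ 111100✓ 111101✓ 111110✓
Round 1: -01010 -11110 0-1110 00-010 00-100 00010- 001-10 0011-0 01-111 01111- 1-1010 1-1101 11-010 11-101 110-01 111-00✓ 111-10✓ 1110-0✓ 11101- 1111-0✓ 11110-
Round 2: 111--0
PIs = {-01010, -11110, 0-1110, 00-010, 00-100, 00010-, 001-10, 0011-0, 01-111, 01111-, 1-1010, 1-1101, 100000, 100011, 11-010, 11-101, 110-01, 111--0, 11101-, 11110-}
Coverage chart:
  m2: 00-010 ←essential
  m4: 00-100,00010-
  m5: 00010- ←essential
  m10: -01010,00-010,001-10
  m12: 00-100,0011-0
  m14: 0-1110,001-10,0011-0
  m23: 01-111 ←essential
  m30: -11110,0-1110,01111-
  m31: 01-111,01111-
  m32: 100000 ←essential
  m35: 100011 ←essential
  m42: -01010,1-1010
  m45: 1-1101 ←essential
  m49: 110-01 ←essential
  m50: 11-010 ←essential
  m53: 11-101,110-01
  m56: 111--0 ←essential
  m58: 1-1010,11-010,111--0,11101-
  m59: 11101- ←essential
  m60: 111--0,11110-
  m61: 1-1101,11-101,11110-
  m62: -11110,111--0
Essential: 00-010, 00010-, 01-111, 1-1101, 100000, 100011, 11-010, 110-01, 111--0, 11101-
Petrick residual → -01010, -11110, 0011-0
Min cover (13 terms): b'cd'ef' + bcdef' + a'b'd'ef' + a'b'c'de' + a'b'cdf' + a'bdef + acde'f + ab'c'd'e'f' + ab'c'd'ef + abd'ef' + abc'e'f + abcf' + abcd'e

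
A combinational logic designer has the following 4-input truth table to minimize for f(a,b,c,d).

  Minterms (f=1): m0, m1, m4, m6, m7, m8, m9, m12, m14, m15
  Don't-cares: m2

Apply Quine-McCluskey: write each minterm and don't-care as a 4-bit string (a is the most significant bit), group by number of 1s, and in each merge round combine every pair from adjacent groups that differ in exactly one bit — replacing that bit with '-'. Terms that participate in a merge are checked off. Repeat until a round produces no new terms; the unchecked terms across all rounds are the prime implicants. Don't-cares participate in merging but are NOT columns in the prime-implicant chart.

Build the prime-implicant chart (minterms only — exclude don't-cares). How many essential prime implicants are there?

2

[col 0] 0000*, 0001*, 0010*, 0100*, 0110*, 0111*, 1000*, 1001*, 1100*, 1110*, 1111*
[col 1] -000*, -001*, -100*, -110*, -111*, 0-00*, 0-10*, 00-0*, 000-*, 01-0*, 011-*, 1-00*, 100-*, 11-0*, 111-*
[col 2] --00, -00-, -1-0, -11-, 0--0
Prime implicants: --00, -00-, -1-0, -11-, 0--0
PI chart (minterm → PIs covering it):
  0 | --00,-00-,0--0
  1 | -00-  (sole → essential)
  4 | --00,-1-0,0--0
  6 | -1-0,-11-,0--0
  7 | -11-  (sole → essential)
  8 | --00,-00-
  9 | -00-  (sole → essential)
  12 | --00,-1-0
  14 | -1-0,-11-
  15 | -11-  (sole → essential)
Essential prime implicants: -00-, -11-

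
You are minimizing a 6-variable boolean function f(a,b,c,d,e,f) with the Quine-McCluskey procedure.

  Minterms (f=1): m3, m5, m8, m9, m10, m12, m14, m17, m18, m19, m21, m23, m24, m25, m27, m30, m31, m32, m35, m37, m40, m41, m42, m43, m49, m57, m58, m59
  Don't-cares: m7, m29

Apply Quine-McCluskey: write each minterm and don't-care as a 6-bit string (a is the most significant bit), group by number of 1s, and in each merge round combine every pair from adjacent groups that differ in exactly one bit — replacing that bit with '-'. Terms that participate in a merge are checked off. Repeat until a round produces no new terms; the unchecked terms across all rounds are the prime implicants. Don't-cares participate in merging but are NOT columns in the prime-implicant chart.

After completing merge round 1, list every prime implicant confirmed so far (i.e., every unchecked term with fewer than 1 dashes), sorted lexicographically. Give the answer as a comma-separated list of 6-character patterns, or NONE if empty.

[col 0] 000011*, 000101*, 000111*, 001000*, 001001*, 001010*, 001100*, 001110*, 010001*, 010010*, 010011*, 010101*, 010111*, 011000*, 011001*, 011011*, 011101*, 011110*, 011111*, 100000*, 100011*, 100101*, 101000*, 101001*, 101010*, 101011*, 110001*, 111001*, 111010*, 111011*
[col 1] -00011, -00101, -01000*, -01001*, -01010*, -10001*, -11001*, -11011*, 0-0011*, 0-0101*, 0-0111*, 0-1000*, 0-1001*, 0-1110, 000-11*, 0001-1*, 001-00*, 001-10*, 0010-0*, 00100-*, 0011-0*, 01-001*, 01-011*, 01-101*, 01-111*, 010-01*, 010-11*, 0100-1*, 01001-, 0101-1*, 011-01*, 011-11*, 0110-1*, 01100-*, 0111-1*, 01111-, 1-1001*, 1-1010*, 1-1011*, 10-000, 10-011, 1010-0*, 1010-1*, 10100-*, 10101-*, 11-001*, 1110-1*, 11101-*
[col 2] --1001, -010-0, -0100-, -1-001, -110-1, 0-0-11, 0-01-1, 0-100-, 001--0, 01--01*, 01--11*, 01-0-1*, 01-1-1*, 010--1*, 011--1*, 1-10-1, 1-101-, 1010--
[col 3] 01---1
Prime implicants: --1001, -00011, -00101, -010-0, -0100-, -1-001, -110-1, 0-0-11, 0-01-1, 0-100-, 0-1110, 001--0, 01---1, 01001-, 01111-, 1-10-1, 1-101-, 10-000, 10-011, 1010--

NONE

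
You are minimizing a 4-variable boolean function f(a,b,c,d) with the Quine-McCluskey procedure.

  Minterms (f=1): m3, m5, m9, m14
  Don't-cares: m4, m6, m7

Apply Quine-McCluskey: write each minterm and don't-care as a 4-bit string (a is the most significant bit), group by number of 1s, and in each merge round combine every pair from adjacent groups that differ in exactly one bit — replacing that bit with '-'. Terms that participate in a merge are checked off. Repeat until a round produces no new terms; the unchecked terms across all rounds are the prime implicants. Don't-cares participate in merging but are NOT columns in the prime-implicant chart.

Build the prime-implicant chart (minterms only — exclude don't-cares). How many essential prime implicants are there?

Round 0: 0011✓ 0100✓ 0101✓ 0110✓ 0111✓ 1001 1110✓
Round 1: -110 0-11 01-0✓ 01-1✓ 010-✓ 011-✓
Round 2: 01--
PIs = {-110, 0-11, 01--, 1001}
Coverage chart:
  m3: 0-11 ←essential
  m5: 01-- ←essential
  m9: 1001 ←essential
  m14: -110 ←essential
Essential: -110, 0-11, 01--, 1001

4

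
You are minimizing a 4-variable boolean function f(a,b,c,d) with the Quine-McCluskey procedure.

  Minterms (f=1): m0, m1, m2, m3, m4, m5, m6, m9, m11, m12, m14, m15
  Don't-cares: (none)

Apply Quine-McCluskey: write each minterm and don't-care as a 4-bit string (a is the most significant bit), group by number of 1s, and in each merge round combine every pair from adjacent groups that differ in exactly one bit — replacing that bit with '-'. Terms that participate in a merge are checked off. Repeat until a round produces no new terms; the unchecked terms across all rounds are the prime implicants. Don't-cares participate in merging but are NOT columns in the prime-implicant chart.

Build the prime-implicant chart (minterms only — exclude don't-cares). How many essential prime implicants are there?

3

[col 0] 0000*, 0001*, 0010*, 0011*, 0100*, 0101*, 0110*, 1001*, 1011*, 1100*, 1110*, 1111*
[col 1] -001*, -011*, -100*, -110*, 0-00*, 0-01*, 0-10*, 00-0*, 00-1*, 000-*, 001-*, 01-0*, 010-*, 1-11, 10-1*, 11-0*, 111-
[col 2] -0-1, -1-0, 0--0, 0-0-, 00--
Prime implicants: -0-1, -1-0, 0--0, 0-0-, 00--, 1-11, 111-
PI chart (minterm → PIs covering it):
  0 | 0--0,0-0-,00--
  1 | -0-1,0-0-,00--
  2 | 0--0,00--
  3 | -0-1,00--
  4 | -1-0,0--0,0-0-
  5 | 0-0-  (sole → essential)
  6 | -1-0,0--0
  9 | -0-1  (sole → essential)
  11 | -0-1,1-11
  12 | -1-0  (sole → essential)
  14 | -1-0,111-
  15 | 1-11,111-
Essential prime implicants: -0-1, -1-0, 0-0-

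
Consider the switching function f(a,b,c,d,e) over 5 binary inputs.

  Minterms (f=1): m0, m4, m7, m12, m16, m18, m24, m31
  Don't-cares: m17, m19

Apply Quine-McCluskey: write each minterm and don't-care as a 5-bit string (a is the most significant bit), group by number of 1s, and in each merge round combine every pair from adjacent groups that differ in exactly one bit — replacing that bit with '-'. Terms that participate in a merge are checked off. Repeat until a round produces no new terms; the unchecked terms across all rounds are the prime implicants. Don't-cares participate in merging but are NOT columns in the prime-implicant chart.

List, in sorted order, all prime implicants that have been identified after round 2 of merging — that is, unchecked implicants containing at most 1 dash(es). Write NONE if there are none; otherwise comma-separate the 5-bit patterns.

[col 0] 00000*, 00100*, 00111, 01100*, 10000*, 10001*, 10010*, 10011*, 11000*, 11111
[col 1] -0000, 0-100, 00-00, 1-000, 100-0*, 100-1*, 1000-*, 1001-*
[col 2] 100--
Prime implicants: -0000, 0-100, 00-00, 00111, 1-000, 100--, 11111

-0000, 0-100, 00-00, 00111, 1-000, 11111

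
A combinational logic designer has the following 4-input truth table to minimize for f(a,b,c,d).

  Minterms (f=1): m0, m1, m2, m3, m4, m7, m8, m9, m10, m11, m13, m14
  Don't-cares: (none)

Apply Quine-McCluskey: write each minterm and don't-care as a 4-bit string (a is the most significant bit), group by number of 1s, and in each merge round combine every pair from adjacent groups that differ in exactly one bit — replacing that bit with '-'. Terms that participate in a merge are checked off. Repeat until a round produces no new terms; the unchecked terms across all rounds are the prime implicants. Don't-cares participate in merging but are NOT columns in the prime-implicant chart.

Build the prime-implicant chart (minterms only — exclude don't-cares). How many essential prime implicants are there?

[col 0] 0000*, 0001*, 0010*, 0011*, 0100*, 0111*, 1000*, 1001*, 1010*, 1011*, 1101*, 1110*
[col 1] -000*, -001*, -010*, -011*, 0-00, 0-11, 00-0*, 00-1*, 000-*, 001-*, 1-01, 1-10, 10-0*, 10-1*, 100-*, 101-*
[col 2] -0-0*, -0-1*, -00-*, -01-*, 00--*, 10--*
[col 3] -0--
Prime implicants: -0--, 0-00, 0-11, 1-01, 1-10
PI chart (minterm → PIs covering it):
  0 | -0--,0-00
  1 | -0--  (sole → essential)
  2 | -0--  (sole → essential)
  3 | -0--,0-11
  4 | 0-00  (sole → essential)
  7 | 0-11  (sole → essential)
  8 | -0--  (sole → essential)
  9 | -0--,1-01
  10 | -0--,1-10
  11 | -0--  (sole → essential)
  13 | 1-01  (sole → essential)
  14 | 1-10  (sole → essential)
Essential prime implicants: -0--, 0-00, 0-11, 1-01, 1-10

5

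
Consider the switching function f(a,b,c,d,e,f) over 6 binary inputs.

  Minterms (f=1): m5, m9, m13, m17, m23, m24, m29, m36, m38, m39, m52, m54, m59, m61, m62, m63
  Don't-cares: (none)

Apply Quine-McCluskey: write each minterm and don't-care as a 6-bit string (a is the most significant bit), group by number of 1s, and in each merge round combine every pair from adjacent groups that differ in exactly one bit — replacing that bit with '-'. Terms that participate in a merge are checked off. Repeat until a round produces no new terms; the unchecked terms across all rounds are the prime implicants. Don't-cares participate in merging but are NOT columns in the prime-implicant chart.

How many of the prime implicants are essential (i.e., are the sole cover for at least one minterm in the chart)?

[col 0] 000101*, 001001*, 001101*, 010001, 010111, 011000, 011101*, 100100*, 100110*, 100111*, 110100*, 110110*, 111011*, 111101*, 111110*, 111111*
[col 1] -11101, 0-1101, 00-101, 001-01, 1-0100*, 1-0110*, 1001-0*, 10011-, 11-110, 1101-0*, 111-11, 1111-1, 11111-
[col 2] 1-01-0
Prime implicants: -11101, 0-1101, 00-101, 001-01, 010001, 010111, 011000, 1-01-0, 10011-, 11-110, 111-11, 1111-1, 11111-
PI chart (minterm → PIs covering it):
  5 | 00-101  (sole → essential)
  9 | 001-01  (sole → essential)
  13 | 0-1101,00-101,001-01
  17 | 010001  (sole → essential)
  23 | 010111  (sole → essential)
  24 | 011000  (sole → essential)
  29 | -11101,0-1101
  36 | 1-01-0  (sole → essential)
  38 | 1-01-0,10011-
  39 | 10011-  (sole → essential)
  52 | 1-01-0  (sole → essential)
  54 | 1-01-0,11-110
  59 | 111-11  (sole → essential)
  61 | -11101,1111-1
  62 | 11-110,11111-
  63 | 111-11,1111-1,11111-
Essential prime implicants: 00-101, 001-01, 010001, 010111, 011000, 1-01-0, 10011-, 111-11

8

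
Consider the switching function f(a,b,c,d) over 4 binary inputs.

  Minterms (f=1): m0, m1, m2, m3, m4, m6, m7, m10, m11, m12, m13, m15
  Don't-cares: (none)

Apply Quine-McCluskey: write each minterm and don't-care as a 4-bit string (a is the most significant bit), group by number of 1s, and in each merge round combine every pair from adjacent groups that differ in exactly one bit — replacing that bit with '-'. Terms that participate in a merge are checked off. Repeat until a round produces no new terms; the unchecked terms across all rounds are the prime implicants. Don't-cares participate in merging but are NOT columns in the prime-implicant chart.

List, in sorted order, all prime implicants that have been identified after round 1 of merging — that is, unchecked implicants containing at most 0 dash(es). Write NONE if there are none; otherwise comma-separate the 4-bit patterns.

NONE

size-2^0 implicants → 0000(✓)  0001(✓)  0010(✓)  0011(✓)  0100(✓)  0110(✓)  0111(✓)  1010(✓)  1011(✓)  1100(✓)  1101(✓)  1111(✓)
size-2^1 implicants → -010(✓)  -011(✓)  -100  -111(✓)  0-00(✓)  0-10(✓)  0-11(✓)  00-0(✓)  00-1(✓)  000-(✓)  001-(✓)  01-0(✓)  011-(✓)  1-11(✓)  101-(✓)  11-1  110-
size-2^2 implicants → --11  -01-  0--0  0-1-  00--
Unchecked terms (primes): --11, -01-, -100, 0--0, 0-1-, 00--, 11-1, 110-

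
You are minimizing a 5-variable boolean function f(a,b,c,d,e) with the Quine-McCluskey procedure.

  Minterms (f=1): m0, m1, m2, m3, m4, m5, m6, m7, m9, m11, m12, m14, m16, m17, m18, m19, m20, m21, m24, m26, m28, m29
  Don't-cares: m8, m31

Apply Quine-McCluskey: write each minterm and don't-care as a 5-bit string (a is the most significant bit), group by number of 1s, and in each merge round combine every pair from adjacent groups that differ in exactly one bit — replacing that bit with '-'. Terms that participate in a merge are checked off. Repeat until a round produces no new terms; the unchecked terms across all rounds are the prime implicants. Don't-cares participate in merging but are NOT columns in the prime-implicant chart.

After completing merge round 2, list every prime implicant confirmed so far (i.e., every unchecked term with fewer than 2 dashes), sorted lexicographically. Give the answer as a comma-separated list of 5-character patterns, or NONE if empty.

111-1

[col 0] 00000*, 00001*, 00010*, 00011*, 00100*, 00101*, 00110*, 00111*, 01000*, 01001*, 01011*, 01100*, 01110*, 10000*, 10001*, 10010*, 10011*, 10100*, 10101*, 11000*, 11010*, 11100*, 11101*, 11111*
[col 1] -0000*, -0001*, -0010*, -0011*, -0100*, -0101*, -1000*, -1100*, 0-000*, 0-001*, 0-011*, 0-100*, 0-110*, 00-00*, 00-01*, 00-10*, 00-11*, 000-0*, 000-1*, 0000-*, 0001-*, 001-0*, 001-1*, 0010-*, 0011-*, 01-00*, 010-1*, 0100-*, 011-0*, 1-000*, 1-010*, 1-100*, 1-101*, 10-00*, 10-01*, 100-0*, 100-1*, 1000-*, 1001-*, 1010-*, 11-00*, 110-0*, 111-1, 1110-*
[col 2] --000*, --100*, -0-00*, -0-01*, -00-0*, -00-1*, -000-*, -001-*, -010-*, -1-00*, 0--00*, 0-0-1, 0-00-, 0-1-0, 00--0*, 00--1*, 00-0-*, 00-1-*, 000--*, 001--*, 1--00*, 1-0-0, 1-10-, 10-0-*, 100--*
[col 3] ---00, -0-0-, -00--, 00---
Prime implicants: ---00, -0-0-, -00--, 0-0-1, 0-00-, 0-1-0, 00---, 1-0-0, 1-10-, 111-1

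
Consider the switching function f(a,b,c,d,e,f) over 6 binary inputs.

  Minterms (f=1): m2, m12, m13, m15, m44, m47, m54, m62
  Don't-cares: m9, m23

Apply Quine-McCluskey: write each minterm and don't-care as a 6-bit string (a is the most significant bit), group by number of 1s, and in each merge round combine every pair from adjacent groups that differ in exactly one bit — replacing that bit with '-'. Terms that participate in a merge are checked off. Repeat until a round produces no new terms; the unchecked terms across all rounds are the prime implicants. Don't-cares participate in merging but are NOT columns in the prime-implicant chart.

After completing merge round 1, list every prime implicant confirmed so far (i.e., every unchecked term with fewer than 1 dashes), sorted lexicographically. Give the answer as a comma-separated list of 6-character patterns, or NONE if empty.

000010, 010111

size-2^0 implicants → 000010  001001(✓)  001100(✓)  001101(✓)  001111(✓)  010111  101100(✓)  101111(✓)  110110(✓)  111110(✓)
size-2^1 implicants → -01100  -01111  001-01  0011-1  00110-  11-110
Unchecked terms (primes): -01100, -01111, 000010, 001-01, 0011-1, 00110-, 010111, 11-110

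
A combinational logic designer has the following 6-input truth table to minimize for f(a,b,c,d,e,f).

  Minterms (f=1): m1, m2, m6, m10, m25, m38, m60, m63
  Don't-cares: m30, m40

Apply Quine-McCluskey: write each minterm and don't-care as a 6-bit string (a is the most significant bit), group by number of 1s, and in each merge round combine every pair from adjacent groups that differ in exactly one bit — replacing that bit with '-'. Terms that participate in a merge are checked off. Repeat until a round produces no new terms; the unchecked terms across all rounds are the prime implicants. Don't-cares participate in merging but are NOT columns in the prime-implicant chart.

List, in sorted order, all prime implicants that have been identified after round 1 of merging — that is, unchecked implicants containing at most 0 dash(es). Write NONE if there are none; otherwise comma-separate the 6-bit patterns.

[col 0] 000001, 000010*, 000110*, 001010*, 011001, 011110, 100110*, 101000, 111100, 111111
[col 1] -00110, 00-010, 000-10
Prime implicants: -00110, 00-010, 000-10, 000001, 011001, 011110, 101000, 111100, 111111

000001, 011001, 011110, 101000, 111100, 111111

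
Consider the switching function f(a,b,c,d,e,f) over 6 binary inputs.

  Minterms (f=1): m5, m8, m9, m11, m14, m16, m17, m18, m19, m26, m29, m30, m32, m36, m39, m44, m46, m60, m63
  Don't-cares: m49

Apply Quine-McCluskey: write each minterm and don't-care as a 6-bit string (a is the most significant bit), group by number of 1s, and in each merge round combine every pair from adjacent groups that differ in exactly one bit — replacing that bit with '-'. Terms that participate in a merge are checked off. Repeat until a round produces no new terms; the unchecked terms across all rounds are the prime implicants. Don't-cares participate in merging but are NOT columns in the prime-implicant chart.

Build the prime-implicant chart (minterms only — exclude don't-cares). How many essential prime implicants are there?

size-2^0 implicants → 000101  001000(✓)  001001(✓)  001011(✓)  001110(✓)  010000(✓)  010001(✓)  010010(✓)  010011(✓)  011010(✓)  011101  011110(✓)  100000(✓)  100100(✓)  100111  101100(✓)  101110(✓)  110001(✓)  111100(✓)  111111
size-2^1 implicants → -01110  -10001  0-1110  0010-1  00100-  01-010  0100-0(✓)  0100-1(✓)  01000-(✓)  01001-(✓)  011-10  1-1100  10-100  100-00  1011-0
size-2^2 implicants → 0100--
Unchecked terms (primes): -01110, -10001, 0-1110, 000101, 0010-1, 00100-, 01-010, 0100--, 011-10, 011101, 1-1100, 10-100, 100-00, 100111, 1011-0, 111111
Minterm coverage:
  m5 ⊆ 000101 [E]
  m8 ⊆ 00100- [E]
  m9 ⊆ 0010-1,00100-
  m11 ⊆ 0010-1 [E]
  m14 ⊆ -01110,0-1110
  m16 ⊆ 0100-- [E]
  m17 ⊆ -10001,0100--
  m18 ⊆ 01-010,0100--
  m19 ⊆ 0100-- [E]
  m26 ⊆ 01-010,011-10
  m29 ⊆ 011101 [E]
  m30 ⊆ 0-1110,011-10
  m32 ⊆ 100-00 [E]
  m36 ⊆ 10-100,100-00
  m39 ⊆ 100111 [E]
  m44 ⊆ 1-1100,10-100,1011-0
  m46 ⊆ -01110,1011-0
  m60 ⊆ 1-1100 [E]
  m63 ⊆ 111111 [E]
E = {000101, 0010-1, 00100-, 0100--, 011101, 1-1100, 100-00, 100111, 111111}

9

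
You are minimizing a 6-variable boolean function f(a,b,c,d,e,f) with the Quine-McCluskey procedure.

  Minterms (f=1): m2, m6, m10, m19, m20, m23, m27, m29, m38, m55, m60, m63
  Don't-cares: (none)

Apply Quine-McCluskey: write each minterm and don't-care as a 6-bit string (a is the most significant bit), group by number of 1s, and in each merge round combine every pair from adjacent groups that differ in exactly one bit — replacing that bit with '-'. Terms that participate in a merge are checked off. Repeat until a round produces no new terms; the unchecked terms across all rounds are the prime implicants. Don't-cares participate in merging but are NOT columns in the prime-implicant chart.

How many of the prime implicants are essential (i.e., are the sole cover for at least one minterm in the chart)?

7

Round 0: 000010✓ 000110✓ 001010✓ 010011✓ 010100 010111✓ 011011✓ 011101 100110✓ 110111✓ 111100 111111✓
Round 1: -00110 -10111 00-010 000-10 01-011 010-11 11-111
PIs = {-00110, -10111, 00-010, 000-10, 01-011, 010-11, 010100, 011101, 11-111, 111100}
Coverage chart:
  m2: 00-010,000-10
  m6: -00110,000-10
  m10: 00-010 ←essential
  m19: 01-011,010-11
  m20: 010100 ←essential
  m23: -10111,010-11
  m27: 01-011 ←essential
  m29: 011101 ←essential
  m38: -00110 ←essential
  m55: -10111,11-111
  m60: 111100 ←essential
  m63: 11-111 ←essential
Essential: -00110, 00-010, 01-011, 010100, 011101, 11-111, 111100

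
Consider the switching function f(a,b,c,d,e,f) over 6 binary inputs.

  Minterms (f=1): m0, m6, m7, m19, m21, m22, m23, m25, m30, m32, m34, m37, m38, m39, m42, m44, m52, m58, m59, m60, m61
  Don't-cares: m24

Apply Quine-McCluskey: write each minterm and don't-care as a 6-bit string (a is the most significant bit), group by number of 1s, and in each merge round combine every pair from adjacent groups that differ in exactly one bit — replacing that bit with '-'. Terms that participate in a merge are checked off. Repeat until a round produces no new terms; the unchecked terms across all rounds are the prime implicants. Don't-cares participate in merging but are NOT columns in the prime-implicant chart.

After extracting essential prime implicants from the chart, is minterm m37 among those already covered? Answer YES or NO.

YES

Round 0: 000000✓ 000110✓ 000111✓ 010011✓ 010101✓ 010110✓ 010111✓ 011000✓ 011001✓ 011110✓ 100000✓ 100010✓ 100101✓ 100110✓ 100111✓ 101010✓ 101100✓ 110100✓ 111010✓ 111011✓ 111100✓ 111101✓
Round 1: -00000 -00110✓ -00111✓ 0-0110✓ 0-0111✓ 00011-✓ 01-110 010-11 0101-1 01011-✓ 01100- 1-1010 1-1100 10-010 100-10 1000-0 1001-1 10011-✓ 11-100 11101- 11110-
Round 2: -0011- 0-011-
PIs = {-00000, -0011-, 0-011-, 01-110, 010-11, 0101-1, 01100-, 1-1010, 1-1100, 10-010, 100-10, 1000-0, 1001-1, 11-100, 11101-, 11110-}
Coverage chart:
  m0: -00000 ←essential
  m6: -0011-,0-011-
  m7: -0011-,0-011-
  m19: 010-11 ←essential
  m21: 0101-1 ←essential
  m22: 0-011-,01-110
  m23: 0-011-,010-11,0101-1
  m25: 01100- ←essential
  m30: 01-110 ←essential
  m32: -00000,1000-0
  m34: 10-010,100-10,1000-0
  m37: 1001-1 ←essential
  m38: -0011-,100-10
  m39: -0011-,1001-1
  m42: 1-1010,10-010
  m44: 1-1100 ←essential
  m52: 11-100 ←essential
  m58: 1-1010,11101-
  m59: 11101- ←essential
  m60: 1-1100,11-100,11110-
  m61: 11110- ←essential
Essential: -00000, 01-110, 010-11, 0101-1, 01100-, 1-1100, 1001-1, 11-100, 11101-, 11110-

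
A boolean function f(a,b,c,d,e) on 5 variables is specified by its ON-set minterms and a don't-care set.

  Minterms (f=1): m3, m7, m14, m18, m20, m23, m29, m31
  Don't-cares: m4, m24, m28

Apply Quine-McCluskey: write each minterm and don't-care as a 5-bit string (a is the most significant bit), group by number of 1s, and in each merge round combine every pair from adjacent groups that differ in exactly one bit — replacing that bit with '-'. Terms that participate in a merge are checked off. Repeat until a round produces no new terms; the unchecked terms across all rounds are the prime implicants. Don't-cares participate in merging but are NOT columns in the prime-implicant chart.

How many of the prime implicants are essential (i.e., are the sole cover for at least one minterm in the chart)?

3

[col 0] 00011*, 00100*, 00111*, 01110, 10010, 10100*, 10111*, 11000*, 11100*, 11101*, 11111*
[col 1] -0100, -0111, 00-11, 1-100, 1-111, 11-00, 111-1, 1110-
Prime implicants: -0100, -0111, 00-11, 01110, 1-100, 1-111, 10010, 11-00, 111-1, 1110-
PI chart (minterm → PIs covering it):
  3 | 00-11  (sole → essential)
  7 | -0111,00-11
  14 | 01110  (sole → essential)
  18 | 10010  (sole → essential)
  20 | -0100,1-100
  23 | -0111,1-111
  29 | 111-1,1110-
  31 | 1-111,111-1
Essential prime implicants: 00-11, 01110, 10010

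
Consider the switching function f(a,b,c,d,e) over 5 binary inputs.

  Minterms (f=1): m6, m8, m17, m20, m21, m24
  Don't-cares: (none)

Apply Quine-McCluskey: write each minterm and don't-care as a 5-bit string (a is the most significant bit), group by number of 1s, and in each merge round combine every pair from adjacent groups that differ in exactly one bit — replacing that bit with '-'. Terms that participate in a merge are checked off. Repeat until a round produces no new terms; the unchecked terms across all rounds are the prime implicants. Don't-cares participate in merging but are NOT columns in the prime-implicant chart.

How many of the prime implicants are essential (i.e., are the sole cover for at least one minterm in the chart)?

size-2^0 implicants → 00110  01000(✓)  10001(✓)  10100(✓)  10101(✓)  11000(✓)
size-2^1 implicants → -1000  10-01  1010-
Unchecked terms (primes): -1000, 00110, 10-01, 1010-
Minterm coverage:
  m6 ⊆ 00110 [E]
  m8 ⊆ -1000 [E]
  m17 ⊆ 10-01 [E]
  m20 ⊆ 1010- [E]
  m21 ⊆ 10-01,1010-
  m24 ⊆ -1000 [E]
E = {-1000, 00110, 10-01, 1010-}

4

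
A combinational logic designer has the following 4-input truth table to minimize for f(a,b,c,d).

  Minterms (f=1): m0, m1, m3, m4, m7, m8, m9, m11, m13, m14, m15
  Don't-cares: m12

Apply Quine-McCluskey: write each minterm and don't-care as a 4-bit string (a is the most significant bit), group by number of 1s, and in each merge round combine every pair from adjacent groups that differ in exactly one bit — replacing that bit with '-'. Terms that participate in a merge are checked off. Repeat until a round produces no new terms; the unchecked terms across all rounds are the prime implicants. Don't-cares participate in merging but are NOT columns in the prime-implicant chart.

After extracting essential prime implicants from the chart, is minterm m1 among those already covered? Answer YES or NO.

size-2^0 implicants → 0000(✓)  0001(✓)  0011(✓)  0100(✓)  0111(✓)  1000(✓)  1001(✓)  1011(✓)  1100(✓)  1101(✓)  1110(✓)  1111(✓)
size-2^1 implicants → -000(✓)  -001(✓)  -011(✓)  -100(✓)  -111(✓)  0-00(✓)  0-11(✓)  00-1(✓)  000-(✓)  1-00(✓)  1-01(✓)  1-11(✓)  10-1(✓)  100-(✓)  11-0(✓)  11-1(✓)  110-(✓)  111-(✓)
size-2^2 implicants → --00  --11  -0-1  -00-  1--1  1-0-  11--
Unchecked terms (primes): --00, --11, -0-1, -00-, 1--1, 1-0-, 11--
Minterm coverage:
  m0 ⊆ --00,-00-
  m1 ⊆ -0-1,-00-
  m3 ⊆ --11,-0-1
  m4 ⊆ --00 [E]
  m7 ⊆ --11 [E]
  m8 ⊆ --00,-00-,1-0-
  m9 ⊆ -0-1,-00-,1--1,1-0-
  m11 ⊆ --11,-0-1,1--1
  m13 ⊆ 1--1,1-0-,11--
  m14 ⊆ 11-- [E]
  m15 ⊆ --11,1--1,11--
E = {--00, --11, 11--}

NO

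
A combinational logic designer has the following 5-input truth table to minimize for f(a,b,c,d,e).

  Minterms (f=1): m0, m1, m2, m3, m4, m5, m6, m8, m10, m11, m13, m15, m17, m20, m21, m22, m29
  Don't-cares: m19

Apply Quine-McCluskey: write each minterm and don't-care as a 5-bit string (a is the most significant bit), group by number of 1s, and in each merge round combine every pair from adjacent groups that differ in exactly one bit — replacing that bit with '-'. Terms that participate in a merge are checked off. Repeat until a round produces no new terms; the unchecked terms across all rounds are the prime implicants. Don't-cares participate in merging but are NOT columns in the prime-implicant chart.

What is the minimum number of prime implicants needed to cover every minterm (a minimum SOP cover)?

5

size-2^0 implicants → 00000(✓)  00001(✓)  00010(✓)  00011(✓)  00100(✓)  00101(✓)  00110(✓)  01000(✓)  01010(✓)  01011(✓)  01101(✓)  01111(✓)  10001(✓)  10011(✓)  10100(✓)  10101(✓)  10110(✓)  11101(✓)
size-2^1 implicants → -0001(✓)  -0011(✓)  -0100(✓)  -0101(✓)  -0110(✓)  -1101(✓)  0-000(✓)  0-010(✓)  0-011(✓)  0-101(✓)  00-00(✓)  00-01(✓)  00-10(✓)  000-0(✓)  000-1(✓)  0000-(✓)  0001-(✓)  001-0(✓)  0010-(✓)  01-11  010-0(✓)  0101-(✓)  011-1  1-101(✓)  10-01(✓)  100-1(✓)  101-0(✓)  1010-(✓)
size-2^2 implicants → --101  -0-01  -00-1  -01-0  -010-  0-0-0  0-01-  00--0  00-0-  000--
Unchecked terms (primes): --101, -0-01, -00-1, -01-0, -010-, 0-0-0, 0-01-, 00--0, 00-0-, 000--, 01-11, 011-1
Minterm coverage:
  m0 ⊆ 0-0-0,00--0,00-0-,000--
  m1 ⊆ -0-01,-00-1,00-0-,000--
  m2 ⊆ 0-0-0,0-01-,00--0,000--
  m3 ⊆ -00-1,0-01-,000--
  m4 ⊆ -01-0,-010-,00--0,00-0-
  m5 ⊆ --101,-0-01,-010-,00-0-
  m6 ⊆ -01-0,00--0
  m8 ⊆ 0-0-0 [E]
  m10 ⊆ 0-0-0,0-01-
  m11 ⊆ 0-01-,01-11
  m13 ⊆ --101,011-1
  m15 ⊆ 01-11,011-1
  m17 ⊆ -0-01,-00-1
  m20 ⊆ -01-0,-010-
  m21 ⊆ --101,-0-01,-010-
  m22 ⊆ -01-0 [E]
  m29 ⊆ --101 [E]
E = {--101, -01-0, 0-0-0}
Petrick residual → -00-1, 01-11
Cover = cd'e + b'c'e + b'ce' + a'c'e' + a'bde  |cover|=5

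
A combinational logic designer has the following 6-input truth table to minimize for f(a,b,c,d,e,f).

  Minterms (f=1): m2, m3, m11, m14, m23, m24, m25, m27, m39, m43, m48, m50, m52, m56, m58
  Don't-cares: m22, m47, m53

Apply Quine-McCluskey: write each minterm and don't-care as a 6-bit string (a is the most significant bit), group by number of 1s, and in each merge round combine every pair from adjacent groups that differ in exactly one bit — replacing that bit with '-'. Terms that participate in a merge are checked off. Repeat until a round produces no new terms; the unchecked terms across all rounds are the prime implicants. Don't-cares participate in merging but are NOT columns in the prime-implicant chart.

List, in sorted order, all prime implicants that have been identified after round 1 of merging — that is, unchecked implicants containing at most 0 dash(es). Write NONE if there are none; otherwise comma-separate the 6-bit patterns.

[col 0] 000010*, 000011*, 001011*, 001110, 010110*, 010111*, 011000*, 011001*, 011011*, 100111*, 101011*, 101111*, 110000*, 110010*, 110100*, 110101*, 111000*, 111010*
[col 1] -01011, -11000, 0-1011, 00-011, 00001-, 01011-, 0110-1, 01100-, 10-111, 101-11, 11-000*, 11-010*, 110-00, 1100-0*, 11010-, 1110-0*
[col 2] 11-0-0
Prime implicants: -01011, -11000, 0-1011, 00-011, 00001-, 001110, 01011-, 0110-1, 01100-, 10-111, 101-11, 11-0-0, 110-00, 11010-

001110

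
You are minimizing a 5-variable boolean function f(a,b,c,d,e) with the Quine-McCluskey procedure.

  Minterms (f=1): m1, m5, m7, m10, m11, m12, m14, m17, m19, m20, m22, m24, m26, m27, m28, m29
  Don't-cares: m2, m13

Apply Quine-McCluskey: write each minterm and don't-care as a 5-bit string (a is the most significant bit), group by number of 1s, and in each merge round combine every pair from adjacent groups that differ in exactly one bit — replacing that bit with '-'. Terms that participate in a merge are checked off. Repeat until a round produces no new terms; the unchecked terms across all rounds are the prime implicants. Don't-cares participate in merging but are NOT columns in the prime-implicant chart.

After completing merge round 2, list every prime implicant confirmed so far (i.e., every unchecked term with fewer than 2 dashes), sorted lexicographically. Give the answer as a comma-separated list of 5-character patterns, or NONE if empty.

Round 0: 00001✓ 00010✓ 00101✓ 00111✓ 01010✓ 01011✓ 01100✓ 01101✓ 01110✓ 10001✓ 10011✓ 10100✓ 10110✓ 11000✓ 11010✓ 11011✓ 11100✓ 11101✓
Round 1: -0001 -1010✓ -1011✓ -1100✓ -1101✓ 0-010 0-101 00-01 001-1 01-10 0101-✓ 011-0 0110-✓ 1-011 1-100 100-1 101-0 11-00 110-0 1101-✓ 1110-✓
Round 2: -101- -110-
PIs = {-0001, -101-, -110-, 0-010, 0-101, 00-01, 001-1, 01-10, 011-0, 1-011, 1-100, 100-1, 101-0, 11-00, 110-0}

-0001, 0-010, 0-101, 00-01, 001-1, 01-10, 011-0, 1-011, 1-100, 100-1, 101-0, 11-00, 110-0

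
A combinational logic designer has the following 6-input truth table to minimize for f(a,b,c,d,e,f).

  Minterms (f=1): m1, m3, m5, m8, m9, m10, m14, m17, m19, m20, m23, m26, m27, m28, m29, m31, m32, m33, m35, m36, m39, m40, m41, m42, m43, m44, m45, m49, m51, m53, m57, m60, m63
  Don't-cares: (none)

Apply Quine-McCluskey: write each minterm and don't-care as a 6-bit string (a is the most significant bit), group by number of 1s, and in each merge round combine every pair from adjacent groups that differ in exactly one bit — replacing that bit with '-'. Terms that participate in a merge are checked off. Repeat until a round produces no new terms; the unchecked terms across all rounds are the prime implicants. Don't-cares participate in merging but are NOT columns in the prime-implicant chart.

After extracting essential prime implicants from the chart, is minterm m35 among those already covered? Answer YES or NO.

YES

Round 0: 000001✓ 000011✓ 000101✓ 001000✓ 001001✓ 001010✓ 001110✓ 010001✓ 010011✓ 010100✓ 010111✓ 011010✓ 011011✓ 011100✓ 011101✓ 011111✓ 100000✓ 100001✓ 100011✓ 100100✓ 100111✓ 101000✓ 101001✓ 101010✓ 101011✓ 101100✓ 101101✓ 110001✓ 110011✓ 110101✓ 111001✓ 111100✓ 111111✓
Round 1: -00001✓ -00011✓ -01000✓ -01001✓ -01010✓ -10001✓ -10011✓ -11100 -11111 0-0001✓ 0-0011✓ 0-1010 00-001✓ 000-01 0000-1✓ 001-10 0010-0✓ 00100-✓ 01-011✓ 01-100 01-111✓ 010-11✓ 0100-1✓ 011-11✓ 01101- 0111-1 01110- 1-0001✓ 1-0011✓ 1-1001✓ 1-1100 10-000✓ 10-001✓ 10-011✓ 10-100✓ 100-00✓ 100-11 1000-1✓ 10000-✓ 101-00✓ 101-01✓ 1010-0✓ 1010-1✓ 10100-✓ 10101-✓ 10110-✓ 11-001✓ 110-01 1100-1✓
Round 2: --0001✓ --0011✓ -0-001 -000-1✓ -010-0 -0100- -100-1✓ 0-00-1✓ 01--11 1--001 1-00-1✓ 10--00 10-0-1 10-00- 101-0- 1010--
Round 3: --00-1
PIs = {--00-1, -0-001, -010-0, -0100-, -11100, -11111, 0-1010, 000-01, 001-10, 01--11, 01-100, 01101-, 0111-1, 01110-, 1--001, 1-1100, 10--00, 10-0-1, 10-00-, 100-11, 101-0-, 1010--, 110-01}
Coverage chart:
  m1: --00-1,-0-001,000-01
  m3: --00-1 ←essential
  m5: 000-01 ←essential
  m8: -010-0,-0100-
  m9: -0-001,-0100-
  m10: -010-0,0-1010,001-10
  m14: 001-10 ←essential
  m17: --00-1 ←essential
  m19: --00-1,01--11
  m20: 01-100 ←essential
  m23: 01--11 ←essential
  m26: 0-1010,01101-
  m27: 01--11,01101-
  m28: -11100,01-100,01110-
  m29: 0111-1,01110-
  m31: -11111,01--11,0111-1
  m32: 10--00,10-00-
  m33: --00-1,-0-001,1--001,10-0-1,10-00-
  m35: --00-1,10-0-1,100-11
  m36: 10--00 ←essential
  m39: 100-11 ←essential
  m40: -010-0,-0100-,10--00,10-00-,101-0-,1010--
  m41: -0-001,-0100-,1--001,10-0-1,10-00-,101-0-,1010--
  m42: -010-0,1010--
  m43: 10-0-1,1010--
  m44: 1-1100,10--00,101-0-
  m45: 101-0- ←essential
  m49: --00-1,1--001,110-01
  m51: --00-1 ←essential
  m53: 110-01 ←essential
  m57: 1--001 ←essential
  m60: -11100,1-1100
  m63: -11111 ←essential
Essential: --00-1, -11111, 000-01, 001-10, 01--11, 01-100, 1--001, 10--00, 100-11, 101-0-, 110-01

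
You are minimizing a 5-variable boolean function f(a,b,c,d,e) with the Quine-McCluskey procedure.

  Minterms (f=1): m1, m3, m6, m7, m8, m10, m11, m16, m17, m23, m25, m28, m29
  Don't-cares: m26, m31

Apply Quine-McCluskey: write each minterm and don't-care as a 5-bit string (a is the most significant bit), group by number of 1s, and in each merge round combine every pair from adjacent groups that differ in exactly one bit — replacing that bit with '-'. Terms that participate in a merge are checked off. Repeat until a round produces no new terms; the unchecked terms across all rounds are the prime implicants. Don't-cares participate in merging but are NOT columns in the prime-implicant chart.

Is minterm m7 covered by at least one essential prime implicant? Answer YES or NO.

YES

size-2^0 implicants → 00001(✓)  00011(✓)  00110(✓)  00111(✓)  01000(✓)  01010(✓)  01011(✓)  10000(✓)  10001(✓)  10111(✓)  11001(✓)  11010(✓)  11100(✓)  11101(✓)  11111(✓)
size-2^1 implicants → -0001  -0111  -1010  0-011  00-11  000-1  0011-  010-0  0101-  1-001  1-111  1000-  11-01  111-1  1110-
Unchecked terms (primes): -0001, -0111, -1010, 0-011, 00-11, 000-1, 0011-, 010-0, 0101-, 1-001, 1-111, 1000-, 11-01, 111-1, 1110-
Minterm coverage:
  m1 ⊆ -0001,000-1
  m3 ⊆ 0-011,00-11,000-1
  m6 ⊆ 0011- [E]
  m7 ⊆ -0111,00-11,0011-
  m8 ⊆ 010-0 [E]
  m10 ⊆ -1010,010-0,0101-
  m11 ⊆ 0-011,0101-
  m16 ⊆ 1000- [E]
  m17 ⊆ -0001,1-001,1000-
  m23 ⊆ -0111,1-111
  m25 ⊆ 1-001,11-01
  m28 ⊆ 1110- [E]
  m29 ⊆ 11-01,111-1,1110-
E = {0011-, 010-0, 1000-, 1110-}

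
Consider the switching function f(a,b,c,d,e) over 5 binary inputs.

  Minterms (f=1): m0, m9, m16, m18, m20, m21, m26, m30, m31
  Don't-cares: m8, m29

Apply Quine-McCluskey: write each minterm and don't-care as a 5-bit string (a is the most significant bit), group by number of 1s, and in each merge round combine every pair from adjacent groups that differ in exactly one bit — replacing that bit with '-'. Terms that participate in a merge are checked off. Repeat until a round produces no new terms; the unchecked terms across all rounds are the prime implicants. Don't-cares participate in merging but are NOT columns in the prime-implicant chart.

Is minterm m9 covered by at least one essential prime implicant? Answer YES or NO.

Round 0: 00000✓ 01000✓ 01001✓ 10000✓ 10010✓ 10100✓ 10101✓ 11010✓ 11101✓ 11110✓ 11111✓
Round 1: -0000 0-000 0100- 1-010 1-101 10-00 100-0 1010- 11-10 111-1 1111-
PIs = {-0000, 0-000, 0100-, 1-010, 1-101, 10-00, 100-0, 1010-, 11-10, 111-1, 1111-}
Coverage chart:
  m0: -0000,0-000
  m9: 0100- ←essential
  m16: -0000,10-00,100-0
  m18: 1-010,100-0
  m20: 10-00,1010-
  m21: 1-101,1010-
  m26: 1-010,11-10
  m30: 11-10,1111-
  m31: 111-1,1111-
Essential: 0100-

YES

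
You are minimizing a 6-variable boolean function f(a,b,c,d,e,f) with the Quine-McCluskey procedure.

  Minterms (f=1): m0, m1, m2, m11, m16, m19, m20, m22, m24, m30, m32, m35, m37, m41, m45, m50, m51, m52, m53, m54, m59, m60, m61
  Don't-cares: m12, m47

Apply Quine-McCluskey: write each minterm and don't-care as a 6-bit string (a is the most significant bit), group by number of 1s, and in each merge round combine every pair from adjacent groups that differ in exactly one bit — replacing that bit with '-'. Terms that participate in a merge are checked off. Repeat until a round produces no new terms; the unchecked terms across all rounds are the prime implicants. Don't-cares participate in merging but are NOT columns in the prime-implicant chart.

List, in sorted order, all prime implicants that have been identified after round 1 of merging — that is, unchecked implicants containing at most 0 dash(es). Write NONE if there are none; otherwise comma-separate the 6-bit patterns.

001011, 001100

[col 0] 000000*, 000001*, 000010*, 001011, 001100, 010000*, 010011*, 010100*, 010110*, 011000*, 011110*, 100000*, 100011*, 100101*, 101001*, 101101*, 101111*, 110010*, 110011*, 110100*, 110101*, 110110*, 111011*, 111100*, 111101*
[col 1] -00000, -10011, -10100*, -10110*, 0-0000, 0000-0, 00000-, 01-000, 01-110, 010-00, 0101-0*, 1-0011, 1-0101*, 1-1101*, 10-101*, 101-01, 1011-1, 11-011, 11-100*, 11-101*, 110-10, 11001-, 1101-0*, 11010-*, 11110-*
[col 2] -101-0, 1--101, 11-10-
Prime implicants: -00000, -10011, -101-0, 0-0000, 0000-0, 00000-, 001011, 001100, 01-000, 01-110, 010-00, 1--101, 1-0011, 101-01, 1011-1, 11-011, 11-10-, 110-10, 11001-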